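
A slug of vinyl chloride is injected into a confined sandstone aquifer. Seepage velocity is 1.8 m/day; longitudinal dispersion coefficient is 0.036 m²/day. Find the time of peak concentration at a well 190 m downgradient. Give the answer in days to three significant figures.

106 days

For the 1D instantaneous-source solution, setting ∂C/∂t = 0 at fixed x gives v²t² + 2Dt − x² = 0, so t = (√(D² + v²x²) − D)/v².
√(D² + v²x²) = √(0.036² + 1.8² × 190²) = 342.0; v² = 3.24.
t = (342.0 − 0.036)/3.24 = 106 days (vs. the pure-advection estimate x/v = 106 d).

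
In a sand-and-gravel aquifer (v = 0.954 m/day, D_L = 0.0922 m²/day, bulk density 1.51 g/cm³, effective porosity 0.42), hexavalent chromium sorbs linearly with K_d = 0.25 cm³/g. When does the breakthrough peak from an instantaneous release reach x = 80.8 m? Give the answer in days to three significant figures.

Retardation factor R = 1 + ρ_b·K_d/n = 1 + 1.51 × 0.25/0.42 = 1.899.
Sorption retards both mechanisms: v_R = v/R = 0.5024 m/day, D_R = D/R = 0.04855 m²/day.
Peak time from v_R²t² + 2D_R t − x² = 0: t = (√(D_R² + v_R²x²) − D_R)/v_R².
√(D_R² + v_R²x²) = √(0.04855² + 0.5024² × 80.8²) = 40.59; v_R² = 0.2524.
t = (40.59 − 0.04855)/0.2524 = 161 days.

161 days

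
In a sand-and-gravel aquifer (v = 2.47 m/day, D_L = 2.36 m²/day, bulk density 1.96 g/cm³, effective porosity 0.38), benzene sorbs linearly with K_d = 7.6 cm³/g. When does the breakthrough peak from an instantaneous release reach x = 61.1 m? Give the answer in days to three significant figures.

Retardation factor R = 1 + ρ_b·K_d/n = 1 + 1.96 × 7.6/0.38 = 40.20.
Sorption retards both mechanisms: v_R = v/R = 0.06144 m/day, D_R = D/R = 0.05871 m²/day.
Peak time from v_R²t² + 2D_R t − x² = 0: t = (√(D_R² + v_R²x²) − D_R)/v_R².
√(D_R² + v_R²x²) = √(0.05871² + 0.06144² × 61.1²) = 3.754; v_R² = 0.003775.
t = (3.754 − 0.05871)/0.003775 = 979 days.

979 days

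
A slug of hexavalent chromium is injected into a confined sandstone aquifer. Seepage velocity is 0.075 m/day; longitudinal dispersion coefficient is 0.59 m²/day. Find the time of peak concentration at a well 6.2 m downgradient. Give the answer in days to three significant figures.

28.7 days

For the 1D instantaneous-source solution, setting ∂C/∂t = 0 at fixed x gives v²t² + 2Dt − x² = 0, so t = (√(D² + v²x²) − D)/v².
√(D² + v²x²) = √(0.59² + 0.075² × 6.2²) = 0.7512; v² = 0.005625.
t = (0.7512 − 0.59)/0.005625 = 28.7 days (vs. the pure-advection estimate x/v = 82.7 d).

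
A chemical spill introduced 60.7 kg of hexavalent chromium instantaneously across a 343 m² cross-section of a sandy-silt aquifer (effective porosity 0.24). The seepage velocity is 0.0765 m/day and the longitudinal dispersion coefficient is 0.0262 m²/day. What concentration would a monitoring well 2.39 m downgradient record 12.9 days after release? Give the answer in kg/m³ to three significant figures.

For an instantaneous plane source, C(x,t) = M/(n_e·A·√(4πDt)) · exp(−(x−vt)²/(4Dt)), with n_e·A the pore (flow) area.
Plume center vt = 0.0765 × 12.9 = 0.98685 m, so the well at 2.39 m is 1.40315 m downgradient of the peak.
√(4πDt) = 2.061 m, giving peak height M/(n_e·A·√(4πDt)) = 60.7/(0.24 × 343 × 2.061) = 0.3578 kg/m³.
(x−vt)²/(4Dt) = (1.40315)²/(4 × 0.0262 × 12.9) = 1.456; exp(−1.456) = 0.2332.
C = 0.3578 × 0.2332 = 0.0834 kg/m³.

0.0834 kg/m³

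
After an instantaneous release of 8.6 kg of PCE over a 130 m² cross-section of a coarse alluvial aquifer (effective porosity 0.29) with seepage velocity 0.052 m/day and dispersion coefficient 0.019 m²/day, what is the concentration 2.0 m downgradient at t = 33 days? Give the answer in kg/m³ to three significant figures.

0.0787 kg/m³

For an instantaneous plane source, C(x,t) = M/(n_e·A·√(4πDt)) · exp(−(x−vt)²/(4Dt)), with n_e·A the pore (flow) area.
Plume center vt = 0.052 × 33 = 1.716 m, so the well at 2.0 m is 0.284 m downgradient of the peak.
√(4πDt) = 2.807 m, giving peak height M/(n_e·A·√(4πDt)) = 8.6/(0.29 × 130 × 2.807) = 0.08127 kg/m³.
(x−vt)²/(4Dt) = (0.284)²/(4 × 0.019 × 33) = 0.03216; exp(−0.03216) = 0.9684.
C = 0.08127 × 0.9684 = 0.0787 kg/m³.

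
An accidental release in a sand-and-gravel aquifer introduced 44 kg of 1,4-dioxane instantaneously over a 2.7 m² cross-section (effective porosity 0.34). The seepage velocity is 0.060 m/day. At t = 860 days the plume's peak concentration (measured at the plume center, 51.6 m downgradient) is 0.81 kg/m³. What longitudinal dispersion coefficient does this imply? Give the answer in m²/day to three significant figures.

0.324 m²/day

At the plume center C_max = M/(n_e·A·√(4πDt)), so D = M²/(4πt·(n_e·A·C_max)²).
n_e·A·C_max = 0.34 × 2.7 × 0.81 = 0.7436 kg/m.
D = 44²/(4π × 860 × 0.7436²) = 0.324 m²/day.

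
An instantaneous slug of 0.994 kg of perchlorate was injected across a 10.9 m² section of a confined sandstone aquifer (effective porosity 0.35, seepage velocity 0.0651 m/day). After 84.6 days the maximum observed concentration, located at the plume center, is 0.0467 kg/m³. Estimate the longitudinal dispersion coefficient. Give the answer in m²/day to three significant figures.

At the plume center C_max = M/(n_e·A·√(4πDt)), so D = M²/(4πt·(n_e·A·C_max)²).
n_e·A·C_max = 0.35 × 10.9 × 0.0467 = 0.1782 kg/m.
D = 0.994²/(4π × 84.6 × 0.1782²) = 0.0293 m²/day.

0.0293 m²/day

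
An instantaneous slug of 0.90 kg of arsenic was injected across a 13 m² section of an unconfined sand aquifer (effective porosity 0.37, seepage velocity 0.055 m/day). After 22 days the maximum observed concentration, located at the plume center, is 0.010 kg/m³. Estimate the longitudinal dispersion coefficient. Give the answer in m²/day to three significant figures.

1.27 m²/day

At the plume center C_max = M/(n_e·A·√(4πDt)), so D = M²/(4πt·(n_e·A·C_max)²).
n_e·A·C_max = 0.37 × 13 × 0.010 = 0.04810 kg/m.
D = 0.90²/(4π × 22 × 0.04810²) = 1.27 m²/day.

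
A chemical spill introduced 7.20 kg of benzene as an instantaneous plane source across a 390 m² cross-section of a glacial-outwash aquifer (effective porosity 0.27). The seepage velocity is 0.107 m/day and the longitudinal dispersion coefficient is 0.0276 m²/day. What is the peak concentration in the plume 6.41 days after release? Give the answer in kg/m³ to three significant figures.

The peak of an instantaneous 1D plume sits at x = vt; there the Gaussian factor is 1 and C_max = M/(n_e·A·√(4πDt)), where n_e·A is the pore area the mass is dissolved in.
√(4πDt) = √(4π × 0.0276 × 6.41) = 1.491 m, so C_max = 7.20/(0.27 × 390 × 1.491) = 0.0459 kg/m³.

0.0459 kg/m³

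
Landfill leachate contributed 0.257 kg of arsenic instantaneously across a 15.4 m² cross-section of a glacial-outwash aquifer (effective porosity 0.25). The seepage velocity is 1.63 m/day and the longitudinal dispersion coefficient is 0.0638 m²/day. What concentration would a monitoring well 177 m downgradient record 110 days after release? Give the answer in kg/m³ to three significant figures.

For an instantaneous plane source, C(x,t) = M/(n_e·A·√(4πDt)) · exp(−(x−vt)²/(4Dt)), with n_e·A the pore (flow) area.
Plume center vt = 1.63 × 110 = 179.3 m, so the well at 177 m is 2.3 m upgradient of the peak.
√(4πDt) = 9.391 m, giving peak height M/(n_e·A·√(4πDt)) = 0.257/(0.25 × 15.4 × 9.391) = 0.007108 kg/m³.
(x−vt)²/(4Dt) = (-2.3)²/(4 × 0.0638 × 110) = 0.1884; exp(−0.1884) = 0.8283.
C = 0.007108 × 0.8283 = 0.00589 kg/m³.

0.00589 kg/m³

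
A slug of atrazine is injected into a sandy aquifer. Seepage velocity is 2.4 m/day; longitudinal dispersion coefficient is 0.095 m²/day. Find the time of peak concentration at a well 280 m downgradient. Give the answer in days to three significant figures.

117 days

For the 1D instantaneous-source solution, setting ∂C/∂t = 0 at fixed x gives v²t² + 2Dt − x² = 0, so t = (√(D² + v²x²) − D)/v².
√(D² + v²x²) = √(0.095² + 2.4² × 280²) = 672.0; v² = 5.76.
t = (672.0 − 0.095)/5.76 = 117 days (vs. the pure-advection estimate x/v = 117 d).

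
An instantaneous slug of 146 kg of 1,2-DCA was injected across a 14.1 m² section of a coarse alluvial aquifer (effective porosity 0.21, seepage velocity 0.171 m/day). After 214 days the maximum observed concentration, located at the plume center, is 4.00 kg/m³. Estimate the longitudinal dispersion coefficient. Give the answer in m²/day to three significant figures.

At the plume center C_max = M/(n_e·A·√(4πDt)), so D = M²/(4πt·(n_e·A·C_max)²).
n_e·A·C_max = 0.21 × 14.1 × 4.00 = 11.84 kg/m.
D = 146²/(4π × 214 × 11.84²) = 0.0565 m²/day.

0.0565 m²/day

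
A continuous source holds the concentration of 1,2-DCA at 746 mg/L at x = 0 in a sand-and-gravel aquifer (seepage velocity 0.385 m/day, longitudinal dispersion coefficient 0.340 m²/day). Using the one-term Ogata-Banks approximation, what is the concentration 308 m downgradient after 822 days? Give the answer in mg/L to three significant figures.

For a continuous step input, C/C₀ ≈ ½·erfc((x−vt)/(2√(Dt))).
vt = 0.385 × 822 = 316.47 m and 2√(Dt) = 2√(0.340 × 822) = 33.44 m.
Argument (x−vt)/(2√(Dt)) = (308 − 316.47)/33.44 = -0.2533; ½·erfc(-0.2533) = 0.6399.
C = 746 × 0.6399 = 477 mg/L.

477 mg/L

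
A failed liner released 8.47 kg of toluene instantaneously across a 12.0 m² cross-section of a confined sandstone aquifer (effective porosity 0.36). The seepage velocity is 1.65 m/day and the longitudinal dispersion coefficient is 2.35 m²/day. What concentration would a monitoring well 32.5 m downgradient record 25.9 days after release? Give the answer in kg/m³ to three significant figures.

0.0461 kg/m³

For an instantaneous plane source, C(x,t) = M/(n_e·A·√(4πDt)) · exp(−(x−vt)²/(4Dt)), with n_e·A the pore (flow) area.
Plume center vt = 1.65 × 25.9 = 42.735 m, so the well at 32.5 m is 10.235 m upgradient of the peak.
√(4πDt) = 27.66 m, giving peak height M/(n_e·A·√(4πDt)) = 8.47/(0.36 × 12.0 × 27.66) = 0.07088 kg/m³.
(x−vt)²/(4Dt) = (-10.235)²/(4 × 2.35 × 25.9) = 0.4303; exp(−0.4303) = 0.6503.
C = 0.07088 × 0.6503 = 0.0461 kg/m³.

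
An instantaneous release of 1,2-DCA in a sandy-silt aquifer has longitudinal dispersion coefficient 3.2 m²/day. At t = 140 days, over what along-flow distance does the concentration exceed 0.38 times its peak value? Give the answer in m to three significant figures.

The plume is Gaussian with σ = √(2Dt) = √(2 × 3.2 × 140) = 29.93 m.
C/C_peak = exp(−Δx²/(2σ²)) = 0.38 ⇒ Δx = σ·√(−2 ln 0.38) = 29.93 × 1.391 = 41.63 m.
Width = 2Δx = 83.3 m.

83.3 m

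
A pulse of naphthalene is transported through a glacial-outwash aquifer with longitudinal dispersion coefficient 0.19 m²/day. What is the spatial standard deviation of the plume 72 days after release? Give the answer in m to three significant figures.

Dispersive spreading gives a Gaussian with σ² = 2Dt; advection only shifts the center.
σ = √(2 × 0.19 × 72) = 5.23 m.

5.23 m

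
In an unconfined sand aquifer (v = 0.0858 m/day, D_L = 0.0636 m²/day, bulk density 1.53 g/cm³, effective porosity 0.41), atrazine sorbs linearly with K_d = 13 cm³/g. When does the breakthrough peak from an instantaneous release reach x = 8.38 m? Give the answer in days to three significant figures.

4430 days

Retardation factor R = 1 + ρ_b·K_d/n = 1 + 1.53 × 13/0.41 = 49.51.
Sorption retards both mechanisms: v_R = v/R = 0.001733 m/day, D_R = D/R = 0.001285 m²/day.
Peak time from v_R²t² + 2D_R t − x² = 0: t = (√(D_R² + v_R²x²) − D_R)/v_R².
√(D_R² + v_R²x²) = √(0.001285² + 0.001733² × 8.38²) = 0.01458; v_R² = 3.003e-06.
t = (0.01458 − 0.001285)/3.003e-06 = 4430 days.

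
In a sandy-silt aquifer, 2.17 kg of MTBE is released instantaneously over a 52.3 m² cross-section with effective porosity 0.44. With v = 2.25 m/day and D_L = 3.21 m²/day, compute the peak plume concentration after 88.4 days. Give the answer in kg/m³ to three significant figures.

0.00158 kg/m³

The peak of an instantaneous 1D plume sits at x = vt; there the Gaussian factor is 1 and C_max = M/(n_e·A·√(4πDt)), where n_e·A is the pore area the mass is dissolved in.
√(4πDt) = √(4π × 3.21 × 88.4) = 59.72 m, so C_max = 2.17/(0.44 × 52.3 × 59.72) = 0.00158 kg/m³.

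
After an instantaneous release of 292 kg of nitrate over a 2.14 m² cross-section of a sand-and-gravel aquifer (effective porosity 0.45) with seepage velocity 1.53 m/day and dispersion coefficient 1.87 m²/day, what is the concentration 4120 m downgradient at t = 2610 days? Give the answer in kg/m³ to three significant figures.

For an instantaneous plane source, C(x,t) = M/(n_e·A·√(4πDt)) · exp(−(x−vt)²/(4Dt)), with n_e·A the pore (flow) area.
Plume center vt = 1.53 × 2610 = 3993.3 m, so the well at 4120 m is 126.7 m downgradient of the peak.
√(4πDt) = 247.7 m, giving peak height M/(n_e·A·√(4πDt)) = 292/(0.45 × 2.14 × 247.7) = 1.224 kg/m³.
(x−vt)²/(4Dt) = (126.7)²/(4 × 1.87 × 2610) = 0.8223; exp(−0.8223) = 0.4394.
C = 1.224 × 0.4394 = 0.538 kg/m³.

0.538 kg/m³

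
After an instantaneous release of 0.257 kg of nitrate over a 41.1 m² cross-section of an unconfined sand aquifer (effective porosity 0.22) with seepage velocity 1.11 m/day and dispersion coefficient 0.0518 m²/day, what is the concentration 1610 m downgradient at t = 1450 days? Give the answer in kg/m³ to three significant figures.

0.000924 kg/m³

For an instantaneous plane source, C(x,t) = M/(n_e·A·√(4πDt)) · exp(−(x−vt)²/(4Dt)), with n_e·A the pore (flow) area.
Plume center vt = 1.11 × 1450 = 1609.5 m, so the well at 1610 m is 0.5 m downgradient of the peak.
√(4πDt) = 30.72 m, giving peak height M/(n_e·A·√(4πDt)) = 0.257/(0.22 × 41.1 × 30.72) = 0.0009252 kg/m³.
(x−vt)²/(4Dt) = (0.5)²/(4 × 0.0518 × 1450) = 0.0008321; exp(−0.0008321) = 0.9992.
C = 0.0009252 × 0.9992 = 0.000924 kg/m³.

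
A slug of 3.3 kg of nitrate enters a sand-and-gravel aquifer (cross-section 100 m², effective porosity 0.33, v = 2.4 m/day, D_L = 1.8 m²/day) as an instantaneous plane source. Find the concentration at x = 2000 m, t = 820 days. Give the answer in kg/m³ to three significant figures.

0.000617 kg/m³

For an instantaneous plane source, C(x,t) = M/(n_e·A·√(4πDt)) · exp(−(x−vt)²/(4Dt)), with n_e·A the pore (flow) area.
Plume center vt = 2.4 × 820 = 1968 m, so the well at 2000 m is 32 m downgradient of the peak.
√(4πDt) = 136.2 m, giving peak height M/(n_e·A·√(4πDt)) = 3.3/(0.33 × 100 × 136.2) = 0.0007342 kg/m³.
(x−vt)²/(4Dt) = (32)²/(4 × 1.8 × 820) = 0.1734; exp(−0.1734) = 0.8408.
C = 0.0007342 × 0.8408 = 0.000617 kg/m³.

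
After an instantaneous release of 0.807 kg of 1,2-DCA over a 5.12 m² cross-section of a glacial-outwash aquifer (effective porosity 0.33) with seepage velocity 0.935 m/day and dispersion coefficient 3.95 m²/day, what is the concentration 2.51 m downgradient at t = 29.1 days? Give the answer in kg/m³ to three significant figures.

0.00333 kg/m³

For an instantaneous plane source, C(x,t) = M/(n_e·A·√(4πDt)) · exp(−(x−vt)²/(4Dt)), with n_e·A the pore (flow) area.
Plume center vt = 0.935 × 29.1 = 27.2085 m, so the well at 2.51 m is 24.6985 m upgradient of the peak.
√(4πDt) = 38.01 m, giving peak height M/(n_e·A·√(4πDt)) = 0.807/(0.33 × 5.12 × 38.01) = 0.01257 kg/m³.
(x−vt)²/(4Dt) = (-24.6985)²/(4 × 3.95 × 29.1) = 1.327; exp(−1.327) = 0.2653.
C = 0.01257 × 0.2653 = 0.00333 kg/m³.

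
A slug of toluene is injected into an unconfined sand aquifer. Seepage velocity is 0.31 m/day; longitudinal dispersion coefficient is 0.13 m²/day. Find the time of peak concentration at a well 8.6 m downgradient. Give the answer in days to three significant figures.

26.4 days

For the 1D instantaneous-source solution, setting ∂C/∂t = 0 at fixed x gives v²t² + 2Dt − x² = 0, so t = (√(D² + v²x²) − D)/v².
√(D² + v²x²) = √(0.13² + 0.31² × 8.6²) = 2.669; v² = 0.0961.
t = (2.669 − 0.13)/0.0961 = 26.4 days (vs. the pure-advection estimate x/v = 27.7 d).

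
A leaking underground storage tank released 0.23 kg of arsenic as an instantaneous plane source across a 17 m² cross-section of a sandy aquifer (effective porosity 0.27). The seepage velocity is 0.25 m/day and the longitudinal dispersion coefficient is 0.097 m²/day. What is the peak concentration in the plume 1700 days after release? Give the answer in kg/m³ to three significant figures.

0.00110 kg/m³

The peak of an instantaneous 1D plume sits at x = vt; there the Gaussian factor is 1 and C_max = M/(n_e·A·√(4πDt)), where n_e·A is the pore area the mass is dissolved in.
√(4πDt) = √(4π × 0.097 × 1700) = 45.52 m, so C_max = 0.23/(0.27 × 17 × 45.52) = 0.00110 kg/m³.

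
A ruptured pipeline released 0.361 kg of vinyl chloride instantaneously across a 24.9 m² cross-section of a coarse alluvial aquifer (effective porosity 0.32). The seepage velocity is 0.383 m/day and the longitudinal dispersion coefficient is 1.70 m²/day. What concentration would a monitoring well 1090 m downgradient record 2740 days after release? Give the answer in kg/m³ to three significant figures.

0.000171 kg/m³

For an instantaneous plane source, C(x,t) = M/(n_e·A·√(4πDt)) · exp(−(x−vt)²/(4Dt)), with n_e·A the pore (flow) area.
Plume center vt = 0.383 × 2740 = 1049.42 m, so the well at 1090 m is 40.58 m downgradient of the peak.
√(4πDt) = 241.9 m, giving peak height M/(n_e·A·√(4πDt)) = 0.361/(0.32 × 24.9 × 241.9) = 0.0001873 kg/m³.
(x−vt)²/(4Dt) = (40.58)²/(4 × 1.70 × 2740) = 0.08838; exp(−0.08838) = 0.9154.
C = 0.0001873 × 0.9154 = 0.000171 kg/m³.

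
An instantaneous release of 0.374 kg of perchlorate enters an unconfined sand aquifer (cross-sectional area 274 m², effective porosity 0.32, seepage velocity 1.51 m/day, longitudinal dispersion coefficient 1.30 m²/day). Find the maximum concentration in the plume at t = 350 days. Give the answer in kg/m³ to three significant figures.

The peak of an instantaneous 1D plume sits at x = vt; there the Gaussian factor is 1 and C_max = M/(n_e·A·√(4πDt)), where n_e·A is the pore area the mass is dissolved in.
√(4πDt) = √(4π × 1.30 × 350) = 75.62 m, so C_max = 0.374/(0.32 × 274 × 75.62) = 5.64e-05 kg/m³.

5.64e-05 kg/m³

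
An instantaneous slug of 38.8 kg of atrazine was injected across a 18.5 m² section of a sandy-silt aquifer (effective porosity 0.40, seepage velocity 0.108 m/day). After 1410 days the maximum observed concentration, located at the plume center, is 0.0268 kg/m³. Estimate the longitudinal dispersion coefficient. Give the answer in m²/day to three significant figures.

At the plume center C_max = M/(n_e·A·√(4πDt)), so D = M²/(4πt·(n_e·A·C_max)²).
n_e·A·C_max = 0.40 × 18.5 × 0.0268 = 0.1983 kg/m.
D = 38.8²/(4π × 1410 × 0.1983²) = 2.16 m²/day.

2.16 m²/day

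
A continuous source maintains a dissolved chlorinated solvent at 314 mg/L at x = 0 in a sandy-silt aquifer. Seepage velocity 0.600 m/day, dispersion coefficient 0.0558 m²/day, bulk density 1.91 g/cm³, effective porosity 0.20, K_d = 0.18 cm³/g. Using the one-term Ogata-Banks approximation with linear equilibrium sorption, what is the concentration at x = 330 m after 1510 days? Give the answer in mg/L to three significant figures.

Retardation factor R = 1 + ρ_b·K_d/n = 1 + 1.91 × 0.18/0.20 = 2.719.
Sorption retards both mechanisms: v_R = v/R = 0.2207 m/day, D_R = D/R = 0.02052 m²/day.
v_R·t = 0.2207 × 1510 = 333.257 m; 2√(D_R t) = 11.13 m; argument = (330 − 333.257)/11.13 = -0.2926.
C = C₀ × ½·erfc(-0.2926) = 314 × 0.6605 = 207 mg/L.

207 mg/L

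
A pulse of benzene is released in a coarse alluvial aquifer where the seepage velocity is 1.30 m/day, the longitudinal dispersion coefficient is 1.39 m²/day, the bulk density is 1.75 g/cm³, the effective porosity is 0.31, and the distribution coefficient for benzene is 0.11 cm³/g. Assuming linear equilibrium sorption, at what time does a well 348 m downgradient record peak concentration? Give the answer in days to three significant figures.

433 days

Retardation factor R = 1 + ρ_b·K_d/n = 1 + 1.75 × 0.11/0.31 = 1.621.
Sorption retards both mechanisms: v_R = v/R = 0.8020 m/day, D_R = D/R = 0.8575 m²/day.
Peak time from v_R²t² + 2D_R t − x² = 0: t = (√(D_R² + v_R²x²) − D_R)/v_R².
√(D_R² + v_R²x²) = √(0.8575² + 0.8020² × 348²) = 279.1; v_R² = 0.6432.
t = (279.1 − 0.8575)/0.6432 = 433 days.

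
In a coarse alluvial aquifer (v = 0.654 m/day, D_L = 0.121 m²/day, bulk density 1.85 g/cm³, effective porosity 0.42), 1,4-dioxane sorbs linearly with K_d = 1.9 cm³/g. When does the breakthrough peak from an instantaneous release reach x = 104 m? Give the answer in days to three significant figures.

Retardation factor R = 1 + ρ_b·K_d/n = 1 + 1.85 × 1.9/0.42 = 9.369.
Sorption retards both mechanisms: v_R = v/R = 0.06980 m/day, D_R = D/R = 0.01291 m²/day.
Peak time from v_R²t² + 2D_R t − x² = 0: t = (√(D_R² + v_R²x²) − D_R)/v_R².
√(D_R² + v_R²x²) = √(0.01291² + 0.06980² × 104²) = 7.259; v_R² = 0.004872.
t = (7.259 − 0.01291)/0.004872 = 1490 days.

1490 days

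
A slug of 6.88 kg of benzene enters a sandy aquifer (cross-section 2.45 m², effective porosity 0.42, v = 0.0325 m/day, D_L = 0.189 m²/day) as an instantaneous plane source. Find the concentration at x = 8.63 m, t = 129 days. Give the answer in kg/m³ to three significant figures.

For an instantaneous plane source, C(x,t) = M/(n_e·A·√(4πDt)) · exp(−(x−vt)²/(4Dt)), with n_e·A the pore (flow) area.
Plume center vt = 0.0325 × 129 = 4.1925 m, so the well at 8.63 m is 4.4375 m downgradient of the peak.
√(4πDt) = 17.50 m, giving peak height M/(n_e·A·√(4πDt)) = 6.88/(0.42 × 2.45 × 17.50) = 0.3821 kg/m³.
(x−vt)²/(4Dt) = (4.4375)²/(4 × 0.189 × 129) = 0.2019; exp(−0.2019) = 0.8172.
C = 0.3821 × 0.8172 = 0.312 kg/m³.

0.312 kg/m³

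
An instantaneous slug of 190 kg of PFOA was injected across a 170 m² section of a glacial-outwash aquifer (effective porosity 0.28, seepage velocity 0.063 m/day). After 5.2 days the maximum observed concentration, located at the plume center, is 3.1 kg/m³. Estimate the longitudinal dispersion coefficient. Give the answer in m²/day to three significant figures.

At the plume center C_max = M/(n_e·A·√(4πDt)), so D = M²/(4πt·(n_e·A·C_max)²).
n_e·A·C_max = 0.28 × 170 × 3.1 = 147.6 kg/m.
D = 190²/(4π × 5.2 × 147.6²) = 0.0254 m²/day.

0.0254 m²/day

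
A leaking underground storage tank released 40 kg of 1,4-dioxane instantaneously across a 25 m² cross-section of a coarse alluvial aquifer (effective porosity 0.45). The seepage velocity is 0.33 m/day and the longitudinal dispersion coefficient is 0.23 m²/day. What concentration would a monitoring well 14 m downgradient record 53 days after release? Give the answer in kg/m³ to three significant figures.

For an instantaneous plane source, C(x,t) = M/(n_e·A·√(4πDt)) · exp(−(x−vt)²/(4Dt)), with n_e·A the pore (flow) area.
Plume center vt = 0.33 × 53 = 17.49 m, so the well at 14 m is 3.49 m upgradient of the peak.
√(4πDt) = 12.38 m, giving peak height M/(n_e·A·√(4πDt)) = 40/(0.45 × 25 × 12.38) = 0.2872 kg/m³.
(x−vt)²/(4Dt) = (-3.49)²/(4 × 0.23 × 53) = 0.2498; exp(−0.2498) = 0.7790.
C = 0.2872 × 0.7790 = 0.224 kg/m³.

0.224 kg/m³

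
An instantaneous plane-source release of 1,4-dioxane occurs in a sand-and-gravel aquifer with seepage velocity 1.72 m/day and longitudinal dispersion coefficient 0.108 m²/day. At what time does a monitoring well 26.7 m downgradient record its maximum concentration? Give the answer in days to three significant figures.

15.5 days

For the 1D instantaneous-source solution, setting ∂C/∂t = 0 at fixed x gives v²t² + 2Dt − x² = 0, so t = (√(D² + v²x²) − D)/v².
√(D² + v²x²) = √(0.108² + 1.72² × 26.7²) = 45.92; v² = 2.9584.
t = (45.92 − 0.108)/2.9584 = 15.5 days (vs. the pure-advection estimate x/v = 15.5 d).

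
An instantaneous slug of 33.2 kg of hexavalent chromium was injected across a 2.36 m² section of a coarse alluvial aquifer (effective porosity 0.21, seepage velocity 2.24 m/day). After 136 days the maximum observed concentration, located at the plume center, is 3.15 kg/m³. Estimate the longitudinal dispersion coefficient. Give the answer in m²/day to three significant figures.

0.265 m²/day

At the plume center C_max = M/(n_e·A·√(4πDt)), so D = M²/(4πt·(n_e·A·C_max)²).
n_e·A·C_max = 0.21 × 2.36 × 3.15 = 1.561 kg/m.
D = 33.2²/(4π × 136 × 1.561²) = 0.265 m²/day.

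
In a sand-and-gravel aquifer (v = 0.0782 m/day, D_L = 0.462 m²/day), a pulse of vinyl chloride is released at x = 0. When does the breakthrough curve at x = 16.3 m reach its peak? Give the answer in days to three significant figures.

For the 1D instantaneous-source solution, setting ∂C/∂t = 0 at fixed x gives v²t² + 2Dt − x² = 0, so t = (√(D² + v²x²) − D)/v².
√(D² + v²x²) = √(0.462² + 0.0782² × 16.3²) = 1.356; v² = 0.00611524.
t = (1.356 − 0.462)/0.00611524 = 146 days (vs. the pure-advection estimate x/v = 208 d).

146 days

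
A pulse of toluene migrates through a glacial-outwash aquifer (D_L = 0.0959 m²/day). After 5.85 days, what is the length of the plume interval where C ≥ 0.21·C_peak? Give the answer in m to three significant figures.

The plume is Gaussian with σ = √(2Dt) = √(2 × 0.0959 × 5.85) = 1.059 m.
C/C_peak = exp(−Δx²/(2σ²)) = 0.21 ⇒ Δx = σ·√(−2 ln 0.21) = 1.059 × 1.767 = 1.871 m.
Width = 2Δx = 3.74 m.

3.74 m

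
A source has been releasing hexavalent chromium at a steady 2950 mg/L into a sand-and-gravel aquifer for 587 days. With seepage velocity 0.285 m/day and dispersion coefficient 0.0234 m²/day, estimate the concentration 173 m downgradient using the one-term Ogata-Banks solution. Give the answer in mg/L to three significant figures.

For a continuous step input, C/C₀ ≈ ½·erfc((x−vt)/(2√(Dt))).
vt = 0.285 × 587 = 167.295 m and 2√(Dt) = 2√(0.0234 × 587) = 7.412 m.
Argument (x−vt)/(2√(Dt)) = (173 − 167.295)/7.412 = 0.7697; ½·erfc(0.7697) = 0.1382.
C = 2950 × 0.1382 = 408 mg/L.

408 mg/L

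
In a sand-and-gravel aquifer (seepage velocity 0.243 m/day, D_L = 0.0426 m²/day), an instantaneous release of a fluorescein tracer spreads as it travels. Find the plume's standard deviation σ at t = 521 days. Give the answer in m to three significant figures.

6.66 m

Dispersive spreading gives a Gaussian with σ² = 2Dt; advection only shifts the center.
σ = √(2 × 0.0426 × 521) = 6.66 m.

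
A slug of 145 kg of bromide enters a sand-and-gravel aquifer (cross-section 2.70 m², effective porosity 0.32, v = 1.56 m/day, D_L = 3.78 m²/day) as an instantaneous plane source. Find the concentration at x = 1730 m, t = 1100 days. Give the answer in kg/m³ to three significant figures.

0.726 kg/m³

For an instantaneous plane source, C(x,t) = M/(n_e·A·√(4πDt)) · exp(−(x−vt)²/(4Dt)), with n_e·A the pore (flow) area.
Plume center vt = 1.56 × 1100 = 1716 m, so the well at 1730 m is 14 m downgradient of the peak.
√(4πDt) = 228.6 m, giving peak height M/(n_e·A·√(4πDt)) = 145/(0.32 × 2.70 × 228.6) = 0.7341 kg/m³.
(x−vt)²/(4Dt) = (14)²/(4 × 3.78 × 1100) = 0.01178; exp(−0.01178) = 0.9883.
C = 0.7341 × 0.9883 = 0.726 kg/m³.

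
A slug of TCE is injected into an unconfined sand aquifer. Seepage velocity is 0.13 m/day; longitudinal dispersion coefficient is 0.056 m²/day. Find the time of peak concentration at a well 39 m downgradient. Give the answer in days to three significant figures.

For the 1D instantaneous-source solution, setting ∂C/∂t = 0 at fixed x gives v²t² + 2Dt − x² = 0, so t = (√(D² + v²x²) − D)/v².
√(D² + v²x²) = √(0.056² + 0.13² × 39²) = 5.070; v² = 0.0169.
t = (5.070 − 0.056)/0.0169 = 297 days (vs. the pure-advection estimate x/v = 300 d).

297 days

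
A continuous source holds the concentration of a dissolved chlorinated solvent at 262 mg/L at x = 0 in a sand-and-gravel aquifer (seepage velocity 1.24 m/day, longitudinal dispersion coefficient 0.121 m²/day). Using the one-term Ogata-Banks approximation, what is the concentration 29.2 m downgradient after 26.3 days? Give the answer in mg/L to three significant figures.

239 mg/L

For a continuous step input, C/C₀ ≈ ½·erfc((x−vt)/(2√(Dt))).
vt = 1.24 × 26.3 = 32.612 m and 2√(Dt) = 2√(0.121 × 26.3) = 3.568 m.
Argument (x−vt)/(2√(Dt)) = (29.2 − 32.612)/3.568 = -0.9563; ½·erfc(-0.9563) = 0.9119.
C = 262 × 0.9119 = 239 mg/L.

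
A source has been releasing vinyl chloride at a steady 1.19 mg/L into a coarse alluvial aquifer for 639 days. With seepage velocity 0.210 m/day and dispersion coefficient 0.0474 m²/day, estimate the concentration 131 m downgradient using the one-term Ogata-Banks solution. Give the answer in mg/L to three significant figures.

0.784 mg/L

For a continuous step input, C/C₀ ≈ ½·erfc((x−vt)/(2√(Dt))).
vt = 0.210 × 639 = 134.19 m and 2√(Dt) = 2√(0.0474 × 639) = 11.01 m.
Argument (x−vt)/(2√(Dt)) = (131 − 134.19)/11.01 = -0.2897; ½·erfc(-0.2897) = 0.6590.
C = 1.19 × 0.6590 = 0.784 mg/L.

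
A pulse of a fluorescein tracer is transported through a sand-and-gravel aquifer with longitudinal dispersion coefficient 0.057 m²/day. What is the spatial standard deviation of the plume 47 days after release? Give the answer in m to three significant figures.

2.31 m

Dispersive spreading gives a Gaussian with σ² = 2Dt; advection only shifts the center.
σ = √(2 × 0.057 × 47) = 2.31 m.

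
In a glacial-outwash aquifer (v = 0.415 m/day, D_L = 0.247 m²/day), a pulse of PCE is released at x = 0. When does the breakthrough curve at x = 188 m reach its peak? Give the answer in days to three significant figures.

452 days

For the 1D instantaneous-source solution, setting ∂C/∂t = 0 at fixed x gives v²t² + 2Dt − x² = 0, so t = (√(D² + v²x²) − D)/v².
√(D² + v²x²) = √(0.247² + 0.415² × 188²) = 78.02; v² = 0.172225.
t = (78.02 − 0.247)/0.172225 = 452 days (vs. the pure-advection estimate x/v = 453 d).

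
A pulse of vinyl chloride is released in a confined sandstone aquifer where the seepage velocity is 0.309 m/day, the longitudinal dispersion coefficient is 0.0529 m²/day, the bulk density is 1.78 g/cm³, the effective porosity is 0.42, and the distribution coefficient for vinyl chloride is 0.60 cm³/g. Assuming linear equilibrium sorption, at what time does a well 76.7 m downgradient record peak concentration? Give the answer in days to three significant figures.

Retardation factor R = 1 + ρ_b·K_d/n = 1 + 1.78 × 0.60/0.42 = 3.543.
Sorption retards both mechanisms: v_R = v/R = 0.08721 m/day, D_R = D/R = 0.01493 m²/day.
Peak time from v_R²t² + 2D_R t − x² = 0: t = (√(D_R² + v_R²x²) − D_R)/v_R².
√(D_R² + v_R²x²) = √(0.01493² + 0.08721² × 76.7²) = 6.689; v_R² = 0.007606.
t = (6.689 − 0.01493)/0.007606 = 877 days.

877 days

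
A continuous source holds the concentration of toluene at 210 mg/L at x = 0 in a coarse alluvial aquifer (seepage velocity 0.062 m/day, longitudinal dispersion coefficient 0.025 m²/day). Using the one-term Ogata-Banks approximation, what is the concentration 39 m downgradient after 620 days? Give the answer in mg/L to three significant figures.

96.6 mg/L

For a continuous step input, C/C₀ ≈ ½·erfc((x−vt)/(2√(Dt))).
vt = 0.062 × 620 = 38.44 m and 2√(Dt) = 2√(0.025 × 620) = 7.874 m.
Argument (x−vt)/(2√(Dt)) = (39 − 38.44)/7.874 = 0.07112; ½·erfc(0.07112) = 0.4599.
C = 210 × 0.4599 = 96.6 mg/L.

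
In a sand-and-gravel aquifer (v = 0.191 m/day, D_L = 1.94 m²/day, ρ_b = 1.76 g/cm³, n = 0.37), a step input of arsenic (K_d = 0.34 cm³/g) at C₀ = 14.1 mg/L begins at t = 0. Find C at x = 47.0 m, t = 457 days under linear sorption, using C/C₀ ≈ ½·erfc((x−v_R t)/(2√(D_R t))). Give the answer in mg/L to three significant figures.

Retardation factor R = 1 + ρ_b·K_d/n = 1 + 1.76 × 0.34/0.37 = 2.617.
Sorption retards both mechanisms: v_R = v/R = 0.07298 m/day, D_R = D/R = 0.7413 m²/day.
v_R·t = 0.07298 × 457 = 33.35186 m; 2√(D_R t) = 36.81 m; argument = (47.0 − 33.35186)/36.81 = 0.3708.
C = C₀ × ½·erfc(0.3708) = 14.1 × 0.3000 = 4.23 mg/L.

4.23 mg/L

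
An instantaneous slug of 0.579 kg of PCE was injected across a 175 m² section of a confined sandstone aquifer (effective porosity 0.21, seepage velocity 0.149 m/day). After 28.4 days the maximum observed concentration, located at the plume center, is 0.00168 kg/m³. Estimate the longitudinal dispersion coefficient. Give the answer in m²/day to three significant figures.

At the plume center C_max = M/(n_e·A·√(4πDt)), so D = M²/(4πt·(n_e·A·C_max)²).
n_e·A·C_max = 0.21 × 175 × 0.00168 = 0.06174 kg/m.
D = 0.579²/(4π × 28.4 × 0.06174²) = 0.246 m²/day.

0.246 m²/day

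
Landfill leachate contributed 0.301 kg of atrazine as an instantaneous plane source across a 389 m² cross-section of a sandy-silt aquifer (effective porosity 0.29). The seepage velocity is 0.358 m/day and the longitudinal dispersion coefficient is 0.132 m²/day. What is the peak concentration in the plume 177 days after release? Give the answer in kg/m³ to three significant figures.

The peak of an instantaneous 1D plume sits at x = vt; there the Gaussian factor is 1 and C_max = M/(n_e·A·√(4πDt)), where n_e·A is the pore area the mass is dissolved in.
√(4πDt) = √(4π × 0.132 × 177) = 17.13 m, so C_max = 0.301/(0.29 × 389 × 17.13) = 0.000156 kg/m³.

0.000156 kg/m³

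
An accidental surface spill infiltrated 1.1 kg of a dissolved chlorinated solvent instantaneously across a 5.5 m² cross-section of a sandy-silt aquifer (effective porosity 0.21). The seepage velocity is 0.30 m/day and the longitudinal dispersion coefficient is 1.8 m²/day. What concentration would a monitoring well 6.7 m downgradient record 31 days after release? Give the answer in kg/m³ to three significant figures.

For an instantaneous plane source, C(x,t) = M/(n_e·A·√(4πDt)) · exp(−(x−vt)²/(4Dt)), with n_e·A the pore (flow) area.
Plume center vt = 0.30 × 31 = 9.3 m, so the well at 6.7 m is 2.6 m upgradient of the peak.
√(4πDt) = 26.48 m, giving peak height M/(n_e·A·√(4πDt)) = 1.1/(0.21 × 5.5 × 26.48) = 0.03597 kg/m³.
(x−vt)²/(4Dt) = (-2.6)²/(4 × 1.8 × 31) = 0.03029; exp(−0.03029) = 0.9702.
C = 0.03597 × 0.9702 = 0.0349 kg/m³.

0.0349 kg/m³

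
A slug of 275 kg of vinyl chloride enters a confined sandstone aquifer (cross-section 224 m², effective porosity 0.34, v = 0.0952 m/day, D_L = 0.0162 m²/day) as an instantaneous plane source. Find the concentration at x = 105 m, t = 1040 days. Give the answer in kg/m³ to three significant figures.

For an instantaneous plane source, C(x,t) = M/(n_e·A·√(4πDt)) · exp(−(x−vt)²/(4Dt)), with n_e·A the pore (flow) area.
Plume center vt = 0.0952 × 1040 = 99.008 m, so the well at 105 m is 5.992 m downgradient of the peak.
√(4πDt) = 14.55 m, giving peak height M/(n_e·A·√(4πDt)) = 275/(0.34 × 224 × 14.55) = 0.2482 kg/m³.
(x−vt)²/(4Dt) = (5.992)²/(4 × 0.0162 × 1040) = 0.5328; exp(−0.5328) = 0.5870.
C = 0.2482 × 0.5870 = 0.146 kg/m³.

0.146 kg/m³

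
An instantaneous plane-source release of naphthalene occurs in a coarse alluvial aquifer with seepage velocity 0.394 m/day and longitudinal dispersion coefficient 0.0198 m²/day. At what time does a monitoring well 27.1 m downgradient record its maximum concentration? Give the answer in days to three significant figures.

68.7 days

For the 1D instantaneous-source solution, setting ∂C/∂t = 0 at fixed x gives v²t² + 2Dt − x² = 0, so t = (√(D² + v²x²) − D)/v².
√(D² + v²x²) = √(0.0198² + 0.394² × 27.1²) = 10.68; v² = 0.155236.
t = (10.68 − 0.0198)/0.155236 = 68.7 days (vs. the pure-advection estimate x/v = 68.8 d).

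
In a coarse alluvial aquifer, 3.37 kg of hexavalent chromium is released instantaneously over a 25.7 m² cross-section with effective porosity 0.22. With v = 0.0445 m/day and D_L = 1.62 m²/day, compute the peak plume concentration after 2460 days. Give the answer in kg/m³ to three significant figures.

The peak of an instantaneous 1D plume sits at x = vt; there the Gaussian factor is 1 and C_max = M/(n_e·A·√(4πDt)), where n_e·A is the pore area the mass is dissolved in.
√(4πDt) = √(4π × 1.62 × 2460) = 223.8 m, so C_max = 3.37/(0.22 × 25.7 × 223.8) = 0.00266 kg/m³.

0.00266 kg/m³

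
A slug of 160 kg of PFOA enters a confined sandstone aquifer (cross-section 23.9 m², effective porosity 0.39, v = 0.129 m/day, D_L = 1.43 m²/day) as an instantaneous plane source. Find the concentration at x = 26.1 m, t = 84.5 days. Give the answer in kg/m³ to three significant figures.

For an instantaneous plane source, C(x,t) = M/(n_e·A·√(4πDt)) · exp(−(x−vt)²/(4Dt)), with n_e·A the pore (flow) area.
Plume center vt = 0.129 × 84.5 = 10.9005 m, so the well at 26.1 m is 15.1995 m downgradient of the peak.
√(4πDt) = 38.97 m, giving peak height M/(n_e·A·√(4πDt)) = 160/(0.39 × 23.9 × 38.97) = 0.4405 kg/m³.
(x−vt)²/(4Dt) = (15.1995)²/(4 × 1.43 × 84.5) = 0.4780; exp(−0.4780) = 0.6200.
C = 0.4405 × 0.6200 = 0.273 kg/m³.

0.273 kg/m³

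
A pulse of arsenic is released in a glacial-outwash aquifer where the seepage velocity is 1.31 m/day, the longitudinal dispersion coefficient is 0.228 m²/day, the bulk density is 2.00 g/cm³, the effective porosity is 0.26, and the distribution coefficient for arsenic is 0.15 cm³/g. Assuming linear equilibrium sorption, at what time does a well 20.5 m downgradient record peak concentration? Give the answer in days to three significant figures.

Retardation factor R = 1 + ρ_b·K_d/n = 1 + 2.00 × 0.15/0.26 = 2.154.
Sorption retards both mechanisms: v_R = v/R = 0.6082 m/day, D_R = D/R = 0.1058 m²/day.
Peak time from v_R²t² + 2D_R t − x² = 0: t = (√(D_R² + v_R²x²) − D_R)/v_R².
√(D_R² + v_R²x²) = √(0.1058² + 0.6082² × 20.5²) = 12.47; v_R² = 0.3699.
t = (12.47 − 0.1058)/0.3699 = 33.4 days.

33.4 days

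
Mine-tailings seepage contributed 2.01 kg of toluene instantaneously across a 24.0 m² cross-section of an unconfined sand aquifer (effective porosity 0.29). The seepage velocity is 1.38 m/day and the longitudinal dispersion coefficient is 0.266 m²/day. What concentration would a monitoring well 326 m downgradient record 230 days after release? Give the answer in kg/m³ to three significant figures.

0.00770 kg/m³

For an instantaneous plane source, C(x,t) = M/(n_e·A·√(4πDt)) · exp(−(x−vt)²/(4Dt)), with n_e·A the pore (flow) area.
Plume center vt = 1.38 × 230 = 317.4 m, so the well at 326 m is 8.6 m downgradient of the peak.
√(4πDt) = 27.73 m, giving peak height M/(n_e·A·√(4πDt)) = 2.01/(0.29 × 24.0 × 27.73) = 0.01041 kg/m³.
(x−vt)²/(4Dt) = (8.6)²/(4 × 0.266 × 230) = 0.3022; exp(−0.3022) = 0.7392.
C = 0.01041 × 0.7392 = 0.00770 kg/m³.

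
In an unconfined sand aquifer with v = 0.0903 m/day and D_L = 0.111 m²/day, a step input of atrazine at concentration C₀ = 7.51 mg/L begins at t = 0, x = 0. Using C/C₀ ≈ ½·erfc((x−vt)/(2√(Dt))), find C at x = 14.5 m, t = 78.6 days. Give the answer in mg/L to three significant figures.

0.287 mg/L

For a continuous step input, C/C₀ ≈ ½·erfc((x−vt)/(2√(Dt))).
vt = 0.0903 × 78.6 = 7.09758 m and 2√(Dt) = 2√(0.111 × 78.6) = 5.907 m.
Argument (x−vt)/(2√(Dt)) = (14.5 − 7.09758)/5.907 = 1.253; ½·erfc(1.253) = 0.03820.
C = 7.51 × 0.03820 = 0.287 mg/L.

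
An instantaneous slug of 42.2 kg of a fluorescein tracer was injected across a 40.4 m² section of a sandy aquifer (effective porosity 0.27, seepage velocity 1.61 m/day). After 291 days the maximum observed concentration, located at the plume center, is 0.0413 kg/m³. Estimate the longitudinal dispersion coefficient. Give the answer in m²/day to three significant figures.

2.40 m²/day

At the plume center C_max = M/(n_e·A·√(4πDt)), so D = M²/(4πt·(n_e·A·C_max)²).
n_e·A·C_max = 0.27 × 40.4 × 0.0413 = 0.4505 kg/m.
D = 42.2²/(4π × 291 × 0.4505²) = 2.40 m²/day.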